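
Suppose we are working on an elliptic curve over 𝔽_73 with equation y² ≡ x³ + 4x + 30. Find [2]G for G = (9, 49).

tangent at (9, 49): λ = (3·9² + 4)/(2·49) ≡ 28/25. 25⁻¹ ≡ 38 (mod 73), so λ ≡ 28·38 ≡ 42.
  x = λ² - 9 - 9 = 1764 - 18 ≡ 67; y = λ·(9 - 67) - 49 ≡ 70. → (67, 70)

(67, 70)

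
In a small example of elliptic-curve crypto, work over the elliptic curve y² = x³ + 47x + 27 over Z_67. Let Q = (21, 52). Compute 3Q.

(2, 14)

Repeated addition: build up to 3Q.
2Q: tangent at (21, 52): λ = (3·21² + 47)/(2·52) ≡ 30/37. 37⁻¹ ≡ 29 (mod 67), so λ ≡ 30·29 ≡ 66.
  x = λ² - 21 - 21 = 4356 - 42 ≡ 26; y = λ·(21 - 26) - 52 ≡ 20. → (26, 20)
3Q: (26, 20) + (21, 52). λ = (52 - 20)/(21 - 26) ≡ 32/62 mod 67. 62⁻¹ ≡ 40 (mod 67) since 62·40 = 2480 ≡ 1, so λ ≡ 7.
  x = λ² - 26 - 21 = 49 - 47 ≡ 2; y = λ·(26 - 2) - 20 ≡ 14. → (2, 14)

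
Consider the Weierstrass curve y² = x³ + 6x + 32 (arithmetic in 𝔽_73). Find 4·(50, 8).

(32, 54)

Write P = (50, 8).
Repeated addition: build up to 4P.
2P: tangent at (50, 8): λ = (3·50² + 6)/(2·8) ≡ 60/16. 16⁻¹ ≡ 32 (mod 73) since 16·32 = 512 ≡ 1, so λ ≡ 60·32 ≡ 22.
  x = λ² - 50 - 50 = 484 - 100 ≡ 19; y = λ·(50 - 19) - 8 ≡ 17. → (19, 17)
3P: (19, 17) + (50, 8). λ = (8 - 17)/(50 - 19) ≡ 64/31 mod 73. 31⁻¹ ≡ 33 (mod 73) since 31·33 = 1023 ≡ 1, so λ ≡ 68.
  x = λ² - 19 - 50 = 4624 - 69 ≡ 29; y = λ·(19 - 29) - 17 ≡ 33. → (29, 33)
4P: (29, 33) + (50, 8). λ = (8 - 33)/(50 - 29) ≡ 48/21 mod 73. 21⁻¹ ≡ 7 (mod 73) since 21·7 = 147 ≡ 1, so λ ≡ 44.
  x = λ² - 29 - 50 = 1936 - 79 ≡ 32; y = λ·(29 - 32) - 33 ≡ 54. → (32, 54)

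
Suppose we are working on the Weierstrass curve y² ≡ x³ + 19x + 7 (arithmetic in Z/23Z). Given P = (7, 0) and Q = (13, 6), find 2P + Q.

(13, 6)

First 2P:
Repeated addition: build up to 2P.
2P: (7, 0) + (7, 0): same x and y₁ ≡ -y₂, so the sum is O.
2P = O.
Finally 2P + Q:
O + (13, 6) = (13, 6) (identity).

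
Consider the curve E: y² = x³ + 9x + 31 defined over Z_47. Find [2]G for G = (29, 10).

(14, 9)

tangent at (29, 10): λ = (3·29² + 9)/(2·10) ≡ 41/20. 20⁻¹ ≡ 40 (mod 47) since 20·40 = 800 ≡ 1, so λ ≡ 41·40 ≡ 42.
  x = λ² - 29 - 29 = 1764 - 58 ≡ 14; y = λ·(29 - 14) - 10 ≡ 9. → (14, 9)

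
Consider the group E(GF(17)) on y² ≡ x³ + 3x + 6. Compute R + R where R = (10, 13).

(16, 6)

tangent at (10, 13): λ = (3·10² + 3)/(2·13) ≡ 14/9. 9⁻¹ ≡ 2 (mod 17) since 9·2 = 18 ≡ 1, so λ ≡ 14·2 ≡ 11.
  x = λ² - 10 - 10 = 121 - 20 ≡ 16; y = λ·(10 - 16) - 13 ≡ 6. → (16, 6)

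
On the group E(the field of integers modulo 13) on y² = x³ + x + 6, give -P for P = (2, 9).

(2, 4)

-(2, 9) = (2, -9 mod 13) = (2, 4).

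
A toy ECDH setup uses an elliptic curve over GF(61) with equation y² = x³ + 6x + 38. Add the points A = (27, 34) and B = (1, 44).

(53, 37)

(27, 34) + (1, 44). λ = (44 - 34)/(1 - 27) ≡ 10/35 mod 61. 35⁻¹ ≡ 7 (mod 61), so λ ≡ 9.
  x = λ² - 27 - 1 = 81 - 28 ≡ 53; y = λ·(27 - 53) - 34 ≡ 37. → (53, 37)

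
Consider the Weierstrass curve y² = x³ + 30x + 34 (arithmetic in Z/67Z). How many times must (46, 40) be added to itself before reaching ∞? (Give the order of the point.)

2P: tangent at (46, 40): λ = (3·46² + 30)/(2·40) ≡ 13/13. 13⁻¹ ≡ 31 (mod 67), so λ ≡ 13·31 ≡ 1.
  x = λ² - 46 - 46 = 1 - 92 ≡ 43; y = λ·(46 - 43) - 40 ≡ 30. → (43, 30)
3P: (43, 30) + (46, 40). λ = (40 - 30)/(46 - 43) ≡ 10/3 mod 67. 3⁻¹ ≡ 45 (mod 67), so λ ≡ 48.
  x = λ² - 43 - 46 = 2304 - 89 ≡ 4; y = λ·(43 - 4) - 30 ≡ 33. → (4, 33)
4P: (4, 33) + (46, 40). λ = (40 - 33)/(46 - 4) ≡ 7/42 mod 67. 42⁻¹ ≡ 8 (mod 67), so λ ≡ 56.
  x = λ² - 4 - 46 = 3136 - 50 ≡ 4; y = λ·(4 - 4) - 33 ≡ 34. → (4, 34)
5P: (4, 34) + (46, 40). λ = (40 - 34)/(46 - 4) ≡ 6/42 mod 67. 42⁻¹ ≡ 8 (mod 67), so λ ≡ 48.
  x = λ² - 4 - 46 = 2304 - 50 ≡ 43; y = λ·(4 - 43) - 34 ≡ 37. → (43, 37)
6P: (43, 37) + (46, 40). λ = (40 - 37)/(46 - 43) ≡ 3/3 mod 67. 3⁻¹ ≡ 45 (mod 67) since 3·45 = 135 ≡ 1, so λ ≡ 1.
  x = λ² - 43 - 46 = 1 - 89 ≡ 46; y = λ·(43 - 46) - 37 ≡ 27. → (46, 27)
7P: (46, 27) + (46, 40): same x and y₁ ≡ -y₂, so the sum is ∞.
7P = ∞, so the order is 7.

7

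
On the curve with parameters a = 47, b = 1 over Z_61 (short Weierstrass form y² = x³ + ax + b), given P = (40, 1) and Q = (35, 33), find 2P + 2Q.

First 2P:
Repeated addition: build up to 2P.
2P: tangent at (40, 1): λ = (3·40² + 47)/(2·1) ≡ 28/2. 2⁻¹ ≡ 31 (mod 61), so λ ≡ 28·31 ≡ 14.
  x = λ² - 40 - 40 = 196 - 80 ≡ 55; y = λ·(40 - 55) - 1 ≡ 33. → (55, 33)
2P = (55, 33).
Next 2Q:
Repeated addition: build up to 2Q.
2Q: tangent at (35, 33): λ = (3·35² + 47)/(2·33) ≡ 1/5. 5⁻¹ ≡ 49 (mod 61) since 5·49 = 245 ≡ 1, so λ ≡ 1·49 ≡ 49.
  x = λ² - 35 - 35 = 2401 - 70 ≡ 13; y = λ·(35 - 13) - 33 ≡ 8. → (13, 8)
2Q = (13, 8).
Finally 2P + 2Q:
(55, 33) + (13, 8). λ = (8 - 33)/(13 - 55) ≡ 36/19 mod 61. 19⁻¹ ≡ 45 (mod 61) since 19·45 = 855 ≡ 1, so λ ≡ 34.
  x = λ² - 55 - 13 = 1156 - 68 ≡ 51; y = λ·(55 - 51) - 33 ≡ 42. → (51, 42)

(51, 42)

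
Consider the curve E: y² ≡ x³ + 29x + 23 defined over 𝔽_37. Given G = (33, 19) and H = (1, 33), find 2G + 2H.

(13, 9)

First 2G:
Repeated addition: build up to 2G.
2G: tangent at (33, 19): λ = (3·33² + 29)/(2·19) ≡ 3/1. 1⁻¹ ≡ 1 (mod 37) since 1·1 = 1 ≡ 1, so λ ≡ 3·1 ≡ 3.
  x = λ² - 33 - 33 = 9 - 66 ≡ 17; y = λ·(33 - 17) - 19 ≡ 29. → (17, 29)
2G = (17, 29).
Next 2H:
Repeated addition: build up to 2H.
2H: tangent at (1, 33): λ = (3·1² + 29)/(2·33) ≡ 32/29. 29⁻¹ ≡ 23 (mod 37) since 29·23 = 667 ≡ 1, so λ ≡ 32·23 ≡ 33.
  x = λ² - 1 - 1 = 1089 - 2 ≡ 14; y = λ·(1 - 14) - 33 ≡ 19. → (14, 19)
2H = (14, 19).
Finally 2G + 2H:
(17, 29) + (14, 19). λ = (19 - 29)/(14 - 17) ≡ 27/34 mod 37. 34⁻¹ ≡ 12 (mod 37), so λ ≡ 28.
  x = λ² - 17 - 14 = 784 - 31 ≡ 13; y = λ·(17 - 13) - 29 ≡ 9. → (13, 9)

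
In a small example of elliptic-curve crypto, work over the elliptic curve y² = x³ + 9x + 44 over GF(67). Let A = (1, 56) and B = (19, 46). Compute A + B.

(1, 56) + (19, 46). λ = (46 - 56)/(19 - 1) ≡ 57/18 mod 67. 18⁻¹ ≡ 41 (mod 67) since 18·41 = 738 ≡ 1, so λ ≡ 59.
  x = λ² - 1 - 19 = 3481 - 20 ≡ 44; y = λ·(1 - 44) - 56 ≡ 20. → (44, 20)

(44, 20)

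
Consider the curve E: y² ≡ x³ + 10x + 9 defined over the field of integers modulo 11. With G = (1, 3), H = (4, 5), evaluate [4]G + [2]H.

First 4G:
Repeated addition: build up to 4G.
2G: tangent at (1, 3): λ = (3·1² + 10)/(2·3) ≡ 2/6. 6⁻¹ ≡ 2 (mod 11), so λ ≡ 2·2 ≡ 4.
  x = λ² - 1 - 1 = 16 - 2 ≡ 3; y = λ·(1 - 3) - 3 ≡ 0. → (3, 0)
3G: (3, 0) + (1, 3). λ = (3 - 0)/(1 - 3) ≡ 3/9 mod 11. 9⁻¹ ≡ 5 (mod 11), so λ ≡ 4.
  x = λ² - 3 - 1 = 16 - 4 ≡ 1; y = λ·(3 - 1) - 0 ≡ 8. → (1, 8)
4G: (1, 8) + (1, 3): same x and y₁ ≡ -y₂, so the sum is O.
4G = O.
Next 2H:
Repeated addition: build up to 2H.
2H: tangent at (4, 5): λ = (3·4² + 10)/(2·5) ≡ 3/10. 10⁻¹ ≡ 10 (mod 11) since 10·10 = 100 ≡ 1, so λ ≡ 3·10 ≡ 8.
  x = λ² - 4 - 4 = 64 - 8 ≡ 1; y = λ·(4 - 1) - 5 ≡ 8. → (1, 8)
2H = (1, 8).
Finally 4G + 2H:
O + (1, 8) = (1, 8) (identity).

(1, 8)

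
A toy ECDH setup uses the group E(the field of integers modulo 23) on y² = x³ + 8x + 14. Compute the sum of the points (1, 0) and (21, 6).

(5, 8)

(1, 0) + (21, 6). λ = (6 - 0)/(21 - 1) ≡ 6/20 mod 23. 20⁻¹ ≡ 15 (mod 23), so λ ≡ 21.
  x = λ² - 1 - 21 = 441 - 22 ≡ 5; y = λ·(1 - 5) - 0 ≡ 8. → (5, 8)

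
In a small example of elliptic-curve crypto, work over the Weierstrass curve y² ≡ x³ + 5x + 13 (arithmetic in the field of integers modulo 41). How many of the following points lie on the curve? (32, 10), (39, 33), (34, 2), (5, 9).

(32, 10): 10² ≡ 18, rhs ≡ 18 → on.
(39, 33): 33² ≡ 23, rhs ≡ 36 → off.
(34, 2): 2² ≡ 4, rhs ≡ 4 → on.
(5, 9): 9² ≡ 40, rhs ≡ 40 → on.

3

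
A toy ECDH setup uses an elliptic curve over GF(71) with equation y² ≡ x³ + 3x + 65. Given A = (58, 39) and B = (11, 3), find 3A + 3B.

(39, 43)

First 3A:
Repeated addition: build up to 3A.
2A: tangent at (58, 39): λ = (3·58² + 3)/(2·39) ≡ 13/7. 7⁻¹ ≡ 61 (mod 71), so λ ≡ 13·61 ≡ 12.
  x = λ² - 58 - 58 = 144 - 116 ≡ 28; y = λ·(58 - 28) - 39 ≡ 37. → (28, 37)
3A: (28, 37) + (58, 39). λ = (39 - 37)/(58 - 28) ≡ 2/30 mod 71. 30⁻¹ ≡ 45 (mod 71) since 30·45 = 1350 ≡ 1, so λ ≡ 19.
  x = λ² - 28 - 58 = 361 - 86 ≡ 62; y = λ·(28 - 62) - 37 ≡ 27. → (62, 27)
3A = (62, 27).
Next 3B:
Repeated addition: build up to 3B.
2B: tangent at (11, 3): λ = (3·11² + 3)/(2·3) ≡ 11/6. 6⁻¹ ≡ 12 (mod 71) since 6·12 = 72 ≡ 1, so λ ≡ 11·12 ≡ 61.
  x = λ² - 11 - 11 = 3721 - 22 ≡ 7; y = λ·(11 - 7) - 3 ≡ 28. → (7, 28)
3B: (7, 28) + (11, 3). λ = (3 - 28)/(11 - 7) ≡ 46/4 mod 71. 4⁻¹ ≡ 18 (mod 71), so λ ≡ 47.
  x = λ² - 7 - 11 = 2209 - 18 ≡ 61; y = λ·(7 - 61) - 28 ≡ 61. → (61, 61)
3B = (61, 61).
Finally 3A + 3B:
(62, 27) + (61, 61). λ = (61 - 27)/(61 - 62) ≡ 34/70 mod 71. 70⁻¹ ≡ 70 (mod 71), so λ ≡ 37.
  x = λ² - 62 - 61 = 1369 - 123 ≡ 39; y = λ·(62 - 39) - 27 ≡ 43. → (39, 43)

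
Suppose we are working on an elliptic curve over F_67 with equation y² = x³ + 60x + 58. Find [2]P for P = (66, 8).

tangent at (66, 8): λ = (3·66² + 60)/(2·8) ≡ 63/16. 16⁻¹ ≡ 21 (mod 67), so λ ≡ 63·21 ≡ 50.
  x = λ² - 66 - 66 = 2500 - 132 ≡ 23; y = λ·(66 - 23) - 8 ≡ 65. → (23, 65)

(23, 65)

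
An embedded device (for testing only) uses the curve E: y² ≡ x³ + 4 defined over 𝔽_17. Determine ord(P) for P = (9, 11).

6

2P: tangent at (9, 11): λ = (3·9² + 0)/(2·11) ≡ 5/5. 5⁻¹ ≡ 7 (mod 17), so λ ≡ 5·7 ≡ 1.
  x = λ² - 9 - 9 = 1 - 18 ≡ 0; y = λ·(9 - 0) - 11 ≡ 15. → (0, 15)
3P: (0, 15) + (9, 11). λ = (11 - 15)/(9 - 0) ≡ 13/9 mod 17. 9⁻¹ ≡ 2 (mod 17), so λ ≡ 9.
  x = λ² - 0 - 9 = 81 - 9 ≡ 4; y = λ·(0 - 4) - 15 ≡ 0. → (4, 0)
4P: (4, 0) + (9, 11). λ = (11 - 0)/(9 - 4) ≡ 11/5 mod 17. 5⁻¹ ≡ 7 (mod 17), so λ ≡ 9.
  x = λ² - 4 - 9 = 81 - 13 ≡ 0; y = λ·(4 - 0) - 0 ≡ 2. → (0, 2)
5P: (0, 2) + (9, 11). λ = (11 - 2)/(9 - 0) ≡ 9/9 mod 17. 9⁻¹ ≡ 2 (mod 17) since 9·2 = 18 ≡ 1, so λ ≡ 1.
  x = λ² - 0 - 9 = 1 - 9 ≡ 9; y = λ·(0 - 9) - 2 ≡ 6. → (9, 6)
6P: (9, 6) + (9, 11): same x and y₁ ≡ -y₂, so the sum is the point at infinity.
6P = the point at infinity, so the order is 6.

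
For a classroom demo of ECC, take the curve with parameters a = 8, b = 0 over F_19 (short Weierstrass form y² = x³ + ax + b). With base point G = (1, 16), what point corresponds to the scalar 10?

O

Double-and-add on 10 = (1010)₂. Start with G = (1, 16) for the leading 1-bit.
double: tangent at (1, 16): λ = (3·1² + 8)/(2·16) ≡ 11/13. 13⁻¹ ≡ 3 (mod 19), so λ ≡ 11·3 ≡ 14.
  x = λ² - 1 - 1 = 196 - 2 ≡ 4; y = λ·(1 - 4) - 16 ≡ 18. → (4, 18)
double: tangent at (4, 18): λ = (3·4² + 8)/(2·18) ≡ 18/17. 17⁻¹ ≡ 9 (mod 19), so λ ≡ 18·9 ≡ 10.
  x = λ² - 4 - 4 = 100 - 8 ≡ 16; y = λ·(4 - 16) - 18 ≡ 14. → (16, 14)
add G: (16, 14) + (1, 16). λ = (16 - 14)/(1 - 16) ≡ 2/4 mod 19. 4⁻¹ ≡ 5 (mod 19), so λ ≡ 10.
  x = λ² - 16 - 1 = 100 - 17 ≡ 7; y = λ·(16 - 7) - 14 ≡ 0. → (7, 0)
double: (7, 0) + (7, 0): same x and y₁ ≡ -y₂, so the sum is ∞.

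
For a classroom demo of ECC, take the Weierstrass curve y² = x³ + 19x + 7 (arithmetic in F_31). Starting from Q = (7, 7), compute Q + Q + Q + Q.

(12, 14)

Repeated addition: build up to 4Q.
2Q: tangent at (7, 7): λ = (3·7² + 19)/(2·7) ≡ 11/14. 14⁻¹ ≡ 20 (mod 31), so λ ≡ 11·20 ≡ 3.
  x = λ² - 7 - 7 = 9 - 14 ≡ 26; y = λ·(7 - 26) - 7 ≡ 29. → (26, 29)
3Q: (26, 29) + (7, 7). λ = (7 - 29)/(7 - 26) ≡ 9/12 mod 31. 12⁻¹ ≡ 13 (mod 31), so λ ≡ 24.
  x = λ² - 26 - 7 = 576 - 33 ≡ 16; y = λ·(26 - 16) - 29 ≡ 25. → (16, 25)
4Q: (16, 25) + (7, 7). λ = (7 - 25)/(7 - 16) ≡ 13/22 mod 31. 22⁻¹ ≡ 24 (mod 31) since 22·24 = 528 ≡ 1, so λ ≡ 2.
  x = λ² - 16 - 7 = 4 - 23 ≡ 12; y = λ·(16 - 12) - 25 ≡ 14. → (12, 14)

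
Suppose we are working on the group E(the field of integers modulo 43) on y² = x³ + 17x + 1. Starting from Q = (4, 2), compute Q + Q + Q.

Repeated addition: build up to 3Q.
2Q: tangent at (4, 2): λ = (3·4² + 17)/(2·2) ≡ 22/4. 4⁻¹ ≡ 11 (mod 43), so λ ≡ 22·11 ≡ 27.
  x = λ² - 4 - 4 = 729 - 8 ≡ 33; y = λ·(4 - 33) - 2 ≡ 32. → (33, 32)
3Q: (33, 32) + (4, 2). λ = (2 - 32)/(4 - 33) ≡ 13/14 mod 43. 14⁻¹ ≡ 40 (mod 43), so λ ≡ 4.
  x = λ² - 33 - 4 = 16 - 37 ≡ 22; y = λ·(33 - 22) - 32 ≡ 12. → (22, 12)

(22, 12)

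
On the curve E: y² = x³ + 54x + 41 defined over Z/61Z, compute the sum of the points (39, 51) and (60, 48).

(39, 51) + (60, 48). λ = (48 - 51)/(60 - 39) ≡ 58/21 mod 61. 21⁻¹ ≡ 32 (mod 61), so λ ≡ 26.
  x = λ² - 39 - 60 = 676 - 99 ≡ 28; y = λ·(39 - 28) - 51 ≡ 52. → (28, 52)

(28, 52)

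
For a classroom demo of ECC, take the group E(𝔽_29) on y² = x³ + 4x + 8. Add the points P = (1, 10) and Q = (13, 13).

(1, 10) + (13, 13). λ = (13 - 10)/(13 - 1) ≡ 3/12 mod 29. 12⁻¹ ≡ 17 (mod 29), so λ ≡ 22.
  x = λ² - 1 - 13 = 484 - 14 ≡ 6; y = λ·(1 - 6) - 10 ≡ 25. → (6, 25)

(6, 25)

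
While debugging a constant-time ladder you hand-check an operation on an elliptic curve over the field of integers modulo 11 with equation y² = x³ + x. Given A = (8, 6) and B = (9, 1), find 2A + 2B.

First 2A:
Repeated addition: build up to 2A.
2A: tangent at (8, 6): λ = (3·8² + 1)/(2·6) ≡ 6/1. 1⁻¹ ≡ 1 (mod 11), so λ ≡ 6·1 ≡ 6.
  x = λ² - 8 - 8 = 36 - 16 ≡ 9; y = λ·(8 - 9) - 6 ≡ 10. → (9, 10)
2A = (9, 10).
Next 2B:
Repeated addition: build up to 2B.
2B: tangent at (9, 1): λ = (3·9² + 1)/(2·1) ≡ 2/2. 2⁻¹ ≡ 6 (mod 11) since 2·6 = 12 ≡ 1, so λ ≡ 2·6 ≡ 1.
  x = λ² - 9 - 9 = 1 - 18 ≡ 5; y = λ·(9 - 5) - 1 ≡ 3. → (5, 3)
2B = (5, 3).
Finally 2A + 2B:
(9, 10) + (5, 3). λ = (3 - 10)/(5 - 9) ≡ 4/7 mod 11. 7⁻¹ ≡ 8 (mod 11) since 7·8 = 56 ≡ 1, so λ ≡ 10.
  x = λ² - 9 - 5 = 100 - 14 ≡ 9; y = λ·(9 - 9) - 10 ≡ 1. → (9, 1)

(9, 1)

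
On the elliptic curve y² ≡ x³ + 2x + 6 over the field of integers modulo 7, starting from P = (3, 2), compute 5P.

Double-and-add on 5 = (101)₂. Start with P = (3, 2) for the leading 1-bit.
double: tangent at (3, 2): λ = (3·3² + 2)/(2·2) ≡ 1/4. 4⁻¹ ≡ 2 (mod 7), so λ ≡ 1·2 ≡ 2.
  x = λ² - 3 - 3 = 4 - 6 ≡ 5; y = λ·(3 - 5) - 2 ≡ 1. → (5, 1)
double: tangent at (5, 1): λ = (3·5² + 2)/(2·1) ≡ 0/2. 2⁻¹ ≡ 4 (mod 7), so λ ≡ 0·4 ≡ 0.
  x = λ² - 5 - 5 = 0 - 10 ≡ 4; y = λ·(5 - 4) - 1 ≡ 6. → (4, 6)
add P: (4, 6) + (3, 2). λ = (2 - 6)/(3 - 4) ≡ 3/6 mod 7. 6⁻¹ ≡ 6 (mod 7), so λ ≡ 4.
  x = λ² - 4 - 3 = 16 - 7 ≡ 2; y = λ·(4 - 2) - 6 ≡ 2. → (2, 2)

(2, 2)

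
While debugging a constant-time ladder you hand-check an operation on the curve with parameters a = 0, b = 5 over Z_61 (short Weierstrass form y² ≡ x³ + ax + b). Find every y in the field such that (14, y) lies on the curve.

2, 59

x³ + 0x + 5 = 2749 ≡ 4 (mod 61).
Square roots of 4 mod 61: 2 and 59 (since 2² = 4 ≡ 4).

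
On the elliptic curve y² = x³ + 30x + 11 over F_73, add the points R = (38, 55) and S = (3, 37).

(30, 68)

(38, 55) + (3, 37). λ = (37 - 55)/(3 - 38) ≡ 55/38 mod 73. 38⁻¹ ≡ 25 (mod 73), so λ ≡ 61.
  x = λ² - 38 - 3 = 3721 - 41 ≡ 30; y = λ·(38 - 30) - 55 ≡ 68. → (30, 68)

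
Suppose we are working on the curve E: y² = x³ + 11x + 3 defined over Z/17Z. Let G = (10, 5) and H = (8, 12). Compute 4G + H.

First 4G:
Double-and-add on 4 = (100)₂. Start with G = (10, 5) for the leading 1-bit.
double: tangent at (10, 5): λ = (3·10² + 11)/(2·5) ≡ 5/10. 10⁻¹ ≡ 12 (mod 17), so λ ≡ 5·12 ≡ 9.
  x = λ² - 10 - 10 = 81 - 20 ≡ 10; y = λ·(10 - 10) - 5 ≡ 12. → (10, 12)
double: tangent at (10, 12): λ = (3·10² + 11)/(2·12) ≡ 5/7. 7⁻¹ ≡ 5 (mod 17) since 7·5 = 35 ≡ 1, so λ ≡ 5·5 ≡ 8.
  x = λ² - 10 - 10 = 64 - 20 ≡ 10; y = λ·(10 - 10) - 12 ≡ 5. → (10, 5)
4G = (10, 5).
Finally 4G + H:
(10, 5) + (8, 12). λ = (12 - 5)/(8 - 10) ≡ 7/15 mod 17. 15⁻¹ ≡ 8 (mod 17), so λ ≡ 5.
  x = λ² - 10 - 8 = 25 - 18 ≡ 7; y = λ·(10 - 7) - 5 ≡ 10. → (7, 10)

(7, 10)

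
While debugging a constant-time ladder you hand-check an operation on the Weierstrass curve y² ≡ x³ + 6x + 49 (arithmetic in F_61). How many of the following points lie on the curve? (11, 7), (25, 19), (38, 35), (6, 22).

(11, 7): 7² ≡ 49, rhs ≡ 43 → off.
(25, 19): 19² ≡ 56, rhs ≡ 25 → off.
(38, 35): 35² ≡ 5, rhs ≡ 5 → on.
(6, 22): 22² ≡ 57, rhs ≡ 57 → on.

2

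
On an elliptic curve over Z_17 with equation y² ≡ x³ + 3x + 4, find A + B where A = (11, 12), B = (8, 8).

(11, 12) + (8, 8). λ = (8 - 12)/(8 - 11) ≡ 13/14 mod 17. 14⁻¹ ≡ 11 (mod 17) since 14·11 = 154 ≡ 1, so λ ≡ 7.
  x = λ² - 11 - 8 = 49 - 19 ≡ 13; y = λ·(11 - 13) - 12 ≡ 8. → (13, 8)

(13, 8)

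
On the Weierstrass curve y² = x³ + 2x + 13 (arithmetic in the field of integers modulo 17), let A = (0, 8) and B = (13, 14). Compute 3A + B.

(13, 3)

First 3A:
Repeated addition: build up to 3A.
2A: tangent at (0, 8): λ = (3·0² + 2)/(2·8) ≡ 2/16. 16⁻¹ ≡ 16 (mod 17), so λ ≡ 2·16 ≡ 15.
  x = λ² - 0 - 0 = 225 - 0 ≡ 4; y = λ·(0 - 4) - 8 ≡ 0. → (4, 0)
3A: (4, 0) + (0, 8). λ = (8 - 0)/(0 - 4) ≡ 8/13 mod 17. 13⁻¹ ≡ 4 (mod 17), so λ ≡ 15.
  x = λ² - 4 - 0 = 225 - 4 ≡ 0; y = λ·(4 - 0) - 0 ≡ 9. → (0, 9)
3A = (0, 9).
Finally 3A + B:
(0, 9) + (13, 14). λ = (14 - 9)/(13 - 0) ≡ 5/13 mod 17. 13⁻¹ ≡ 4 (mod 17), so λ ≡ 3.
  x = λ² - 0 - 13 = 9 - 13 ≡ 13; y = λ·(0 - 13) - 9 ≡ 3. → (13, 3)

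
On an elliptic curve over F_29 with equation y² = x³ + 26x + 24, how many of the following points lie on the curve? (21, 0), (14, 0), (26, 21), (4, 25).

3

(21, 0): 0² ≡ 0, rhs ≡ 0 → on.
(14, 0): 0² ≡ 0, rhs ≡ 0 → on.
(26, 21): 21² ≡ 6, rhs ≡ 6 → on.
(4, 25): 25² ≡ 16, rhs ≡ 18 → off.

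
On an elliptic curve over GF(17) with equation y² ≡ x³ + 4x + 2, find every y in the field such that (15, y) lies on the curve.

x³ + 4x + 2 = 3437 ≡ 3 (mod 17).
3 is a non-residue mod 17; no y exists.

none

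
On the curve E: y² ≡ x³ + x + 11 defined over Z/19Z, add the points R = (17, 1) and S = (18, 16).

(17, 1) + (18, 16). λ = (16 - 1)/(18 - 17) ≡ 15/1 mod 19. 1⁻¹ ≡ 1 (mod 19), so λ ≡ 15.
  x = λ² - 17 - 18 = 225 - 35 ≡ 0; y = λ·(17 - 0) - 1 ≡ 7. → (0, 7)

(0, 7)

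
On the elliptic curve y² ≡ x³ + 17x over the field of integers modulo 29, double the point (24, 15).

tangent at (24, 15): λ = (3·24² + 17)/(2·15) ≡ 5/1. 1⁻¹ ≡ 1 (mod 29) since 1·1 = 1 ≡ 1, so λ ≡ 5·1 ≡ 5.
  x = λ² - 24 - 24 = 25 - 48 ≡ 6; y = λ·(24 - 6) - 15 ≡ 17. → (6, 17)

(6, 17)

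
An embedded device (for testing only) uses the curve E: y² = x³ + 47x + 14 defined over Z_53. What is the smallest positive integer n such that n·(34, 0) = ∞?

2P: (34, 0) + (34, 0): same x and y₁ ≡ -y₂, so the sum is ∞.
2P = ∞, so the order is 2.

2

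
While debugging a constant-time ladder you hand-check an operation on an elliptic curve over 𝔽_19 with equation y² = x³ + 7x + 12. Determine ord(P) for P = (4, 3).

11

2P: tangent at (4, 3): λ = (3·4² + 7)/(2·3) ≡ 17/6. 6⁻¹ ≡ 16 (mod 19) since 6·16 = 96 ≡ 1, so λ ≡ 17·16 ≡ 6.
  x = λ² - 4 - 4 = 36 - 8 ≡ 9; y = λ·(4 - 9) - 3 ≡ 5. → (9, 5)
3P: (9, 5) + (4, 3). λ = (3 - 5)/(4 - 9) ≡ 17/14 mod 19. 14⁻¹ ≡ 15 (mod 19) since 14·15 = 210 ≡ 1, so λ ≡ 8.
  x = λ² - 9 - 4 = 64 - 13 ≡ 13; y = λ·(9 - 13) - 5 ≡ 1. → (13, 1)
4P: (13, 1) + (4, 3). λ = (3 - 1)/(4 - 13) ≡ 2/10 mod 19. 10⁻¹ ≡ 2 (mod 19), so λ ≡ 4.
  x = λ² - 13 - 4 = 16 - 17 ≡ 18; y = λ·(13 - 18) - 1 ≡ 17. → (18, 17)
5P: (18, 17) + (4, 3). λ = (3 - 17)/(4 - 18) ≡ 5/5 mod 19. 5⁻¹ ≡ 4 (mod 19) since 5·4 = 20 ≡ 1, so λ ≡ 1.
  x = λ² - 18 - 4 = 1 - 22 ≡ 17; y = λ·(18 - 17) - 17 ≡ 3. → (17, 3)
6P: (17, 3) + (4, 3). λ = (3 - 3)/(4 - 17) ≡ 0/6 mod 19. 6⁻¹ ≡ 16 (mod 19), so λ ≡ 0.
  x = λ² - 17 - 4 = 0 - 21 ≡ 17; y = λ·(17 - 17) - 3 ≡ 16. → (17, 16)
7P: (17, 16) + (4, 3). λ = (3 - 16)/(4 - 17) ≡ 6/6 mod 19. 6⁻¹ ≡ 16 (mod 19), so λ ≡ 1.
  x = λ² - 17 - 4 = 1 - 21 ≡ 18; y = λ·(17 - 18) - 16 ≡ 2. → (18, 2)
8P: (18, 2) + (4, 3). λ = (3 - 2)/(4 - 18) ≡ 1/5 mod 19. 5⁻¹ ≡ 4 (mod 19) since 5·4 = 20 ≡ 1, so λ ≡ 4.
  x = λ² - 18 - 4 = 16 - 22 ≡ 13; y = λ·(18 - 13) - 2 ≡ 18. → (13, 18)
9P: (13, 18) + (4, 3). λ = (3 - 18)/(4 - 13) ≡ 4/10 mod 19. 10⁻¹ ≡ 2 (mod 19), so λ ≡ 8.
  x = λ² - 13 - 4 = 64 - 17 ≡ 9; y = λ·(13 - 9) - 18 ≡ 14. → (9, 14)
10P: (9, 14) + (4, 3). λ = (3 - 14)/(4 - 9) ≡ 8/14 mod 19. 14⁻¹ ≡ 15 (mod 19) since 14·15 = 210 ≡ 1, so λ ≡ 6.
  x = λ² - 9 - 4 = 36 - 13 ≡ 4; y = λ·(9 - 4) - 14 ≡ 16. → (4, 16)
11P: (4, 16) + (4, 3): same x and y₁ ≡ -y₂, so the sum is the point at infinity.
11P = the point at infinity, so the order is 11.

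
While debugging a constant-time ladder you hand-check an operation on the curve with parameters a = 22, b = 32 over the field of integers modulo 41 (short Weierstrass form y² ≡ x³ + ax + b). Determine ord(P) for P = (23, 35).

2P: tangent at (23, 35): λ = (3·23² + 22)/(2·35) ≡ 10/29. 29⁻¹ ≡ 17 (mod 41), so λ ≡ 10·17 ≡ 6.
  x = λ² - 23 - 23 = 36 - 46 ≡ 31; y = λ·(23 - 31) - 35 ≡ 40. → (31, 40)
3P: (31, 40) + (23, 35). λ = (35 - 40)/(23 - 31) ≡ 36/33 mod 41. 33⁻¹ ≡ 5 (mod 41) since 33·5 = 165 ≡ 1, so λ ≡ 16.
  x = λ² - 31 - 23 = 256 - 54 ≡ 38; y = λ·(31 - 38) - 40 ≡ 12. → (38, 12)
4P: (38, 12) + (23, 35). λ = (35 - 12)/(23 - 38) ≡ 23/26 mod 41. 26⁻¹ ≡ 30 (mod 41), so λ ≡ 34.
  x = λ² - 38 - 23 = 1156 - 61 ≡ 29; y = λ·(38 - 29) - 12 ≡ 7. → (29, 7)
5P: (29, 7) + (23, 35). λ = (35 - 7)/(23 - 29) ≡ 28/35 mod 41. 35⁻¹ ≡ 34 (mod 41) since 35·34 = 1190 ≡ 1, so λ ≡ 9.
  x = λ² - 29 - 23 = 81 - 52 ≡ 29; y = λ·(29 - 29) - 7 ≡ 34. → (29, 34)
6P: (29, 34) + (23, 35). λ = (35 - 34)/(23 - 29) ≡ 1/35 mod 41. 35⁻¹ ≡ 34 (mod 41), so λ ≡ 34.
  x = λ² - 29 - 23 = 1156 - 52 ≡ 38; y = λ·(29 - 38) - 34 ≡ 29. → (38, 29)
7P: (38, 29) + (23, 35). λ = (35 - 29)/(23 - 38) ≡ 6/26 mod 41. 26⁻¹ ≡ 30 (mod 41), so λ ≡ 16.
  x = λ² - 38 - 23 = 256 - 61 ≡ 31; y = λ·(38 - 31) - 29 ≡ 1. → (31, 1)
8P: (31, 1) + (23, 35). λ = (35 - 1)/(23 - 31) ≡ 34/33 mod 41. 33⁻¹ ≡ 5 (mod 41) since 33·5 = 165 ≡ 1, so λ ≡ 6.
  x = λ² - 31 - 23 = 36 - 54 ≡ 23; y = λ·(31 - 23) - 1 ≡ 6. → (23, 6)
9P: (23, 6) + (23, 35): same x and y₁ ≡ -y₂, so the sum is ∞.
9P = ∞, so the order is 9.

9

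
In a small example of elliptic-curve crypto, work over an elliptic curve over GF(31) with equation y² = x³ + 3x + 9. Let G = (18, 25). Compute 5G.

(5, 26)

Double-and-add on 5 = (101)₂. Start with G = (18, 25) for the leading 1-bit.
double: tangent at (18, 25): λ = (3·18² + 3)/(2·25) ≡ 14/19. 19⁻¹ ≡ 18 (mod 31), so λ ≡ 14·18 ≡ 4.
  x = λ² - 18 - 18 = 16 - 36 ≡ 11; y = λ·(18 - 11) - 25 ≡ 3. → (11, 3)
double: tangent at (11, 3): λ = (3·11² + 3)/(2·3) ≡ 25/6. 6⁻¹ ≡ 26 (mod 31), so λ ≡ 25·26 ≡ 30.
  x = λ² - 11 - 11 = 900 - 22 ≡ 10; y = λ·(11 - 10) - 3 ≡ 27. → (10, 27)
add G: (10, 27) + (18, 25). λ = (25 - 27)/(18 - 10) ≡ 29/8 mod 31. 8⁻¹ ≡ 4 (mod 31), so λ ≡ 23.
  x = λ² - 10 - 18 = 529 - 28 ≡ 5; y = λ·(10 - 5) - 27 ≡ 26. → (5, 26)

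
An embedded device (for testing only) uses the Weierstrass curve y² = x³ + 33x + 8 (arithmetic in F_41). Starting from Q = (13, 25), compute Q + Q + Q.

Repeated addition: build up to 3Q.
2Q: tangent at (13, 25): λ = (3·13² + 33)/(2·25) ≡ 7/9. 9⁻¹ ≡ 32 (mod 41), so λ ≡ 7·32 ≡ 19.
  x = λ² - 13 - 13 = 361 - 26 ≡ 7; y = λ·(13 - 7) - 25 ≡ 7. → (7, 7)
3Q: (7, 7) + (13, 25). λ = (25 - 7)/(13 - 7) ≡ 18/6 mod 41. 6⁻¹ ≡ 7 (mod 41), so λ ≡ 3.
  x = λ² - 7 - 13 = 9 - 20 ≡ 30; y = λ·(7 - 30) - 7 ≡ 6. → (30, 6)

(30, 6)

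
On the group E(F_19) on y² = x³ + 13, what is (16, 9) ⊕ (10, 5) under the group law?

(4, 18)

(16, 9) + (10, 5). λ = (5 - 9)/(10 - 16) ≡ 15/13 mod 19. 13⁻¹ ≡ 3 (mod 19), so λ ≡ 7.
  x = λ² - 16 - 10 = 49 - 26 ≡ 4; y = λ·(16 - 4) - 9 ≡ 18. → (4, 18)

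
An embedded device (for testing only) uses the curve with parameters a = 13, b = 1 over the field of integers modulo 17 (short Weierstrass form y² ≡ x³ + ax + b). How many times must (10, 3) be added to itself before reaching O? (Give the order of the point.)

5

2P: tangent at (10, 3): λ = (3·10² + 13)/(2·3) ≡ 7/6. 6⁻¹ ≡ 3 (mod 17) since 6·3 = 18 ≡ 1, so λ ≡ 7·3 ≡ 4.
  x = λ² - 10 - 10 = 16 - 20 ≡ 13; y = λ·(10 - 13) - 3 ≡ 2. → (13, 2)
3P: (13, 2) + (10, 3). λ = (3 - 2)/(10 - 13) ≡ 1/14 mod 17. 14⁻¹ ≡ 11 (mod 17), so λ ≡ 11.
  x = λ² - 13 - 10 = 121 - 23 ≡ 13; y = λ·(13 - 13) - 2 ≡ 15. → (13, 15)
4P: (13, 15) + (10, 3). λ = (3 - 15)/(10 - 13) ≡ 5/14 mod 17. 14⁻¹ ≡ 11 (mod 17), so λ ≡ 4.
  x = λ² - 13 - 10 = 16 - 23 ≡ 10; y = λ·(13 - 10) - 15 ≡ 14. → (10, 14)
5P: (10, 14) + (10, 3): same x and y₁ ≡ -y₂, so the sum is O.
5P = O, so the order is 5.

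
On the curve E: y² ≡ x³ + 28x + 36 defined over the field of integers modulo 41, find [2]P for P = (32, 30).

(27, 37)

tangent at (32, 30): λ = (3·32² + 28)/(2·30) ≡ 25/19. 19⁻¹ ≡ 13 (mod 41) since 19·13 = 247 ≡ 1, so λ ≡ 25·13 ≡ 38.
  x = λ² - 32 - 32 = 1444 - 64 ≡ 27; y = λ·(32 - 27) - 30 ≡ 37. → (27, 37)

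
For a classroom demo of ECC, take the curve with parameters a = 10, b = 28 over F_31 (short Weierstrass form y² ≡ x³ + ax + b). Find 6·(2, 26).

(12, 4)

Write G = (2, 26).
Double-and-add on 6 = (110)₂. Start with G = (2, 26) for the leading 1-bit.
double: tangent at (2, 26): λ = (3·2² + 10)/(2·26) ≡ 22/21. 21⁻¹ ≡ 3 (mod 31), so λ ≡ 22·3 ≡ 4.
  x = λ² - 2 - 2 = 16 - 4 ≡ 12; y = λ·(2 - 12) - 26 ≡ 27. → (12, 27)
add G: (12, 27) + (2, 26). λ = (26 - 27)/(2 - 12) ≡ 30/21 mod 31. 21⁻¹ ≡ 3 (mod 31) since 21·3 = 63 ≡ 1, so λ ≡ 28.
  x = λ² - 12 - 2 = 784 - 14 ≡ 26; y = λ·(12 - 26) - 27 ≡ 15. → (26, 15)
double: tangent at (26, 15): λ = (3·26² + 10)/(2·15) ≡ 23/30. 30⁻¹ ≡ 30 (mod 31), so λ ≡ 23·30 ≡ 8.
  x = λ² - 26 - 26 = 64 - 52 ≡ 12; y = λ·(26 - 12) - 15 ≡ 4. → (12, 4)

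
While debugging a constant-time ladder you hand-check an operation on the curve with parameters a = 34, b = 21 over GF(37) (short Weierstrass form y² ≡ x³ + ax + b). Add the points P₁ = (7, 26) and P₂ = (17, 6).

(7, 26) + (17, 6). λ = (6 - 26)/(17 - 7) ≡ 17/10 mod 37. 10⁻¹ ≡ 26 (mod 37) since 10·26 = 260 ≡ 1, so λ ≡ 35.
  x = λ² - 7 - 17 = 1225 - 24 ≡ 17; y = λ·(7 - 17) - 26 ≡ 31. → (17, 31)

(17, 31)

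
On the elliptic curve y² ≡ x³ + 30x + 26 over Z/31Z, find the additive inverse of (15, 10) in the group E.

(15, 21)

-(15, 10) = (15, -10 mod 31) = (15, 21).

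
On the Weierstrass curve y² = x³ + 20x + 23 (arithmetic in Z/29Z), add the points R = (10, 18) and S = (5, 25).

(9, 27)

(10, 18) + (5, 25). λ = (25 - 18)/(5 - 10) ≡ 7/24 mod 29. 24⁻¹ ≡ 23 (mod 29) since 24·23 = 552 ≡ 1, so λ ≡ 16.
  x = λ² - 10 - 5 = 256 - 15 ≡ 9; y = λ·(10 - 9) - 18 ≡ 27. → (9, 27)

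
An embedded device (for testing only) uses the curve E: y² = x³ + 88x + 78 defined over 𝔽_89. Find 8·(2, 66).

Write P = (2, 66).
Double-and-add on 8 = (1000)₂. Start with P = (2, 66) for the leading 1-bit.
double: tangent at (2, 66): λ = (3·2² + 88)/(2·66) ≡ 11/43. 43⁻¹ ≡ 29 (mod 89) since 43·29 = 1247 ≡ 1, so λ ≡ 11·29 ≡ 52.
  x = λ² - 2 - 2 = 2704 - 4 ≡ 30; y = λ·(2 - 30) - 66 ≡ 80. → (30, 80)
double: tangent at (30, 80): λ = (3·30² + 88)/(2·80) ≡ 29/71. 71⁻¹ ≡ 84 (mod 89), so λ ≡ 29·84 ≡ 33.
  x = λ² - 30 - 30 = 1089 - 60 ≡ 50; y = λ·(30 - 50) - 80 ≡ 61. → (50, 61)
double: tangent at (50, 61): λ = (3·50² + 88)/(2·61) ≡ 23/33. 33⁻¹ ≡ 27 (mod 89), so λ ≡ 23·27 ≡ 87.
  x = λ² - 50 - 50 = 7569 - 100 ≡ 82; y = λ·(50 - 82) - 61 ≡ 3. → (82, 3)

(82, 3)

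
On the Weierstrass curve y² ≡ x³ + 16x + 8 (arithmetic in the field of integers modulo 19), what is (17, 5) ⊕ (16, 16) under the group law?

(12, 16)

(17, 5) + (16, 16). λ = (16 - 5)/(16 - 17) ≡ 11/18 mod 19. 18⁻¹ ≡ 18 (mod 19) since 18·18 = 324 ≡ 1, so λ ≡ 8.
  x = λ² - 17 - 16 = 64 - 33 ≡ 12; y = λ·(17 - 12) - 5 ≡ 16. → (12, 16)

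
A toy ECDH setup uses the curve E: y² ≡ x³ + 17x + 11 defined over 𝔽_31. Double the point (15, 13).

tangent at (15, 13): λ = (3·15² + 17)/(2·13) ≡ 10/26. 26⁻¹ ≡ 6 (mod 31), so λ ≡ 10·6 ≡ 29.
  x = λ² - 15 - 15 = 841 - 30 ≡ 5; y = λ·(15 - 5) - 13 ≡ 29. → (5, 29)

(5, 29)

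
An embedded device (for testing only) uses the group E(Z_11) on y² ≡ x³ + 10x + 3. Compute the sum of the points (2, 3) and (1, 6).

(2, 3) + (1, 6). λ = (6 - 3)/(1 - 2) ≡ 3/10 mod 11. 10⁻¹ ≡ 10 (mod 11), so λ ≡ 8.
  x = λ² - 2 - 1 = 64 - 3 ≡ 6; y = λ·(2 - 6) - 3 ≡ 9. → (6, 9)

(6, 9)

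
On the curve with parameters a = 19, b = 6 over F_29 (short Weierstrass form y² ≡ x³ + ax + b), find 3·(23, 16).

Write P = (23, 16).
Repeated addition: build up to 3P.
2P: tangent at (23, 16): λ = (3·23² + 19)/(2·16) ≡ 11/3. 3⁻¹ ≡ 10 (mod 29) since 3·10 = 30 ≡ 1, so λ ≡ 11·10 ≡ 23.
  x = λ² - 23 - 23 = 529 - 46 ≡ 19; y = λ·(23 - 19) - 16 ≡ 18. → (19, 18)
3P: (19, 18) + (23, 16). λ = (16 - 18)/(23 - 19) ≡ 27/4 mod 29. 4⁻¹ ≡ 22 (mod 29), so λ ≡ 14.
  x = λ² - 19 - 23 = 196 - 42 ≡ 9; y = λ·(19 - 9) - 18 ≡ 6. → (9, 6)

(9, 6)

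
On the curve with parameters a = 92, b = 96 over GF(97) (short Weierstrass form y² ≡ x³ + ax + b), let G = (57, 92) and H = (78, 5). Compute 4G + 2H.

(39, 27)

First 4G:
Repeated addition: build up to 4G.
2G: tangent at (57, 92): λ = (3·57² + 92)/(2·92) ≡ 42/87. 87⁻¹ ≡ 29 (mod 97) since 87·29 = 2523 ≡ 1, so λ ≡ 42·29 ≡ 54.
  x = λ² - 57 - 57 = 2916 - 114 ≡ 86; y = λ·(57 - 86) - 92 ≡ 88. → (86, 88)
3G: (86, 88) + (57, 92). λ = (92 - 88)/(57 - 86) ≡ 4/68 mod 97. 68⁻¹ ≡ 10 (mod 97), so λ ≡ 40.
  x = λ² - 86 - 57 = 1600 - 143 ≡ 2; y = λ·(86 - 2) - 88 ≡ 71. → (2, 71)
4G: (2, 71) + (57, 92). λ = (92 - 71)/(57 - 2) ≡ 21/55 mod 97. 55⁻¹ ≡ 30 (mod 97) since 55·30 = 1650 ≡ 1, so λ ≡ 48.
  x = λ² - 2 - 57 = 2304 - 59 ≡ 14; y = λ·(2 - 14) - 71 ≡ 32. → (14, 32)
4G = (14, 32).
Next 2H:
Repeated addition: build up to 2H.
2H: tangent at (78, 5): λ = (3·78² + 92)/(2·5) ≡ 11/10. 10⁻¹ ≡ 68 (mod 97), so λ ≡ 11·68 ≡ 69.
  x = λ² - 78 - 78 = 4761 - 156 ≡ 46; y = λ·(78 - 46) - 5 ≡ 69. → (46, 69)
2H = (46, 69).
Finally 4G + 2H:
(14, 32) + (46, 69). λ = (69 - 32)/(46 - 14) ≡ 37/32 mod 97. 32⁻¹ ≡ 94 (mod 97), so λ ≡ 83.
  x = λ² - 14 - 46 = 6889 - 60 ≡ 39; y = λ·(14 - 39) - 32 ≡ 27. → (39, 27)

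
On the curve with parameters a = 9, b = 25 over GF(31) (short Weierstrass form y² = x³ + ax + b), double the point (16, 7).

tangent at (16, 7): λ = (3·16² + 9)/(2·7) ≡ 2/14. 14⁻¹ ≡ 20 (mod 31), so λ ≡ 2·20 ≡ 9.
  x = λ² - 16 - 16 = 81 - 32 ≡ 18; y = λ·(16 - 18) - 7 ≡ 6. → (18, 6)

(18, 6)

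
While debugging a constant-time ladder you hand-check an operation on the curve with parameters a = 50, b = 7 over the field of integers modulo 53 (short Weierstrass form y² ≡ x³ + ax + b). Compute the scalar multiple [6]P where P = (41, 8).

Repeated addition: build up to 6P.
2P: tangent at (41, 8): λ = (3·41² + 50)/(2·8) ≡ 5/16. 16⁻¹ ≡ 10 (mod 53) since 16·10 = 160 ≡ 1, so λ ≡ 5·10 ≡ 50.
  x = λ² - 41 - 41 = 2500 - 82 ≡ 33; y = λ·(41 - 33) - 8 ≡ 21. → (33, 21)
3P: (33, 21) + (41, 8). λ = (8 - 21)/(41 - 33) ≡ 40/8 mod 53. 8⁻¹ ≡ 20 (mod 53), so λ ≡ 5.
  x = λ² - 33 - 41 = 25 - 74 ≡ 4; y = λ·(33 - 4) - 21 ≡ 18. → (4, 18)
4P: (4, 18) + (41, 8). λ = (8 - 18)/(41 - 4) ≡ 43/37 mod 53. 37⁻¹ ≡ 43 (mod 53), so λ ≡ 47.
  x = λ² - 4 - 41 = 2209 - 45 ≡ 44; y = λ·(4 - 44) - 18 ≡ 10. → (44, 10)
5P: (44, 10) + (41, 8). λ = (8 - 10)/(41 - 44) ≡ 51/50 mod 53. 50⁻¹ ≡ 35 (mod 53) since 50·35 = 1750 ≡ 1, so λ ≡ 36.
  x = λ² - 44 - 41 = 1296 - 85 ≡ 45; y = λ·(44 - 45) - 10 ≡ 7. → (45, 7)
6P: (45, 7) + (41, 8). λ = (8 - 7)/(41 - 45) ≡ 1/49 mod 53. 49⁻¹ ≡ 13 (mod 53), so λ ≡ 13.
  x = λ² - 45 - 41 = 169 - 86 ≡ 30; y = λ·(45 - 30) - 7 ≡ 29. → (30, 29)

(30, 29)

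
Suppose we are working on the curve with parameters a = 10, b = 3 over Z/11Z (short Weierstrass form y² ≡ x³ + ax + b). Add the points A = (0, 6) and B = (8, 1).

(7, 8)

(0, 6) + (8, 1). λ = (1 - 6)/(8 - 0) ≡ 6/8 mod 11. 8⁻¹ ≡ 7 (mod 11), so λ ≡ 9.
  x = λ² - 0 - 8 = 81 - 8 ≡ 7; y = λ·(0 - 7) - 6 ≡ 8. → (7, 8)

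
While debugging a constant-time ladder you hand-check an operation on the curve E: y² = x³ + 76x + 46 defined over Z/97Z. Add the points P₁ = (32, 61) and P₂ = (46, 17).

(17, 72)

(32, 61) + (46, 17). λ = (17 - 61)/(46 - 32) ≡ 53/14 mod 97. 14⁻¹ ≡ 7 (mod 97), so λ ≡ 80.
  x = λ² - 32 - 46 = 6400 - 78 ≡ 17; y = λ·(32 - 17) - 61 ≡ 72. → (17, 72)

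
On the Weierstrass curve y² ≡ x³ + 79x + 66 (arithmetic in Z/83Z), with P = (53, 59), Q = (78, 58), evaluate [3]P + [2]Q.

First 3P:
Repeated addition: build up to 3P.
2P: tangent at (53, 59): λ = (3·53² + 79)/(2·59) ≡ 40/35. 35⁻¹ ≡ 19 (mod 83), so λ ≡ 40·19 ≡ 13.
  x = λ² - 53 - 53 = 169 - 106 ≡ 63; y = λ·(53 - 63) - 59 ≡ 60. → (63, 60)
3P: (63, 60) + (53, 59). λ = (59 - 60)/(53 - 63) ≡ 82/73 mod 83. 73⁻¹ ≡ 58 (mod 83), so λ ≡ 25.
  x = λ² - 63 - 53 = 625 - 116 ≡ 11; y = λ·(63 - 11) - 60 ≡ 78. → (11, 78)
3P = (11, 78).
Next 2Q:
Repeated addition: build up to 2Q.
2Q: tangent at (78, 58): λ = (3·78² + 79)/(2·58) ≡ 71/33. 33⁻¹ ≡ 78 (mod 83), so λ ≡ 71·78 ≡ 60.
  x = λ² - 78 - 78 = 3600 - 156 ≡ 41; y = λ·(78 - 41) - 58 ≡ 4. → (41, 4)
2Q = (41, 4).
Finally 3P + 2Q:
(11, 78) + (41, 4). λ = (4 - 78)/(41 - 11) ≡ 9/30 mod 83. 30⁻¹ ≡ 36 (mod 83) since 30·36 = 1080 ≡ 1, so λ ≡ 75.
  x = λ² - 11 - 41 = 5625 - 52 ≡ 12; y = λ·(11 - 12) - 78 ≡ 13. → (12, 13)

(12, 13)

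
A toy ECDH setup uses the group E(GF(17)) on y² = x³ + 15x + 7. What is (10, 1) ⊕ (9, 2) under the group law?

(16, 5)

(10, 1) + (9, 2). λ = (2 - 1)/(9 - 10) ≡ 1/16 mod 17. 16⁻¹ ≡ 16 (mod 17) since 16·16 = 256 ≡ 1, so λ ≡ 16.
  x = λ² - 10 - 9 = 256 - 19 ≡ 16; y = λ·(10 - 16) - 1 ≡ 5. → (16, 5)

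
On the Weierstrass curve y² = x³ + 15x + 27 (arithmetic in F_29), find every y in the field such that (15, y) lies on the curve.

none

x³ + 15x + 27 = 3627 ≡ 2 (mod 29).
2 is a non-residue mod 29; no y exists.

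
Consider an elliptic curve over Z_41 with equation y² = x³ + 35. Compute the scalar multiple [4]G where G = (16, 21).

Double-and-add on 4 = (100)₂. Start with G = (16, 21) for the leading 1-bit.
double: tangent at (16, 21): λ = (3·16² + 0)/(2·21) ≡ 30/1. 1⁻¹ ≡ 1 (mod 41), so λ ≡ 30·1 ≡ 30.
  x = λ² - 16 - 16 = 900 - 32 ≡ 7; y = λ·(16 - 7) - 21 ≡ 3. → (7, 3)
double: tangent at (7, 3): λ = (3·7² + 0)/(2·3) ≡ 24/6. 6⁻¹ ≡ 7 (mod 41), so λ ≡ 24·7 ≡ 4.
  x = λ² - 7 - 7 = 16 - 14 ≡ 2; y = λ·(7 - 2) - 3 ≡ 17. → (2, 17)

(2, 17)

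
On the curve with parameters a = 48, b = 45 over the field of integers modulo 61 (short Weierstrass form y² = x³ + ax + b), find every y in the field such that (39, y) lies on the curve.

x³ + 48x + 45 = 61236 ≡ 53 (mod 61).
53 is a non-residue mod 61; no y exists.

none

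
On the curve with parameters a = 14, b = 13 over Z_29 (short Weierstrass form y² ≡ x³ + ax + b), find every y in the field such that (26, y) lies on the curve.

none

x³ + 14x + 13 = 17953 ≡ 2 (mod 29).
2 is a non-residue mod 29; no y exists.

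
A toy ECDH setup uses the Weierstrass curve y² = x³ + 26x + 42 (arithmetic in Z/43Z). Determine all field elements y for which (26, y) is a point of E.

x³ + 26x + 42 = 18294 ≡ 19 (mod 43).
19 is a non-residue mod 43; no y exists.

none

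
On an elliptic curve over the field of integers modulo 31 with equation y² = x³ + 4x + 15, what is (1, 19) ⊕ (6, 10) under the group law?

(26, 26)

(1, 19) + (6, 10). λ = (10 - 19)/(6 - 1) ≡ 22/5 mod 31. 5⁻¹ ≡ 25 (mod 31) since 5·25 = 125 ≡ 1, so λ ≡ 23.
  x = λ² - 1 - 6 = 529 - 7 ≡ 26; y = λ·(1 - 26) - 19 ≡ 26. → (26, 26)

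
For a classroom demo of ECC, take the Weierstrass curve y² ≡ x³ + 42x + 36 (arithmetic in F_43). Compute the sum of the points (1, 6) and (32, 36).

(1, 6) + (32, 36). λ = (36 - 6)/(32 - 1) ≡ 30/31 mod 43. 31⁻¹ ≡ 25 (mod 43) since 31·25 = 775 ≡ 1, so λ ≡ 19.
  x = λ² - 1 - 32 = 361 - 33 ≡ 27; y = λ·(1 - 27) - 6 ≡ 16. → (27, 16)

(27, 16)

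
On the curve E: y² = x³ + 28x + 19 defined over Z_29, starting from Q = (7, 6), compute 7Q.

Repeated addition: build up to 7Q.
2Q: tangent at (7, 6): λ = (3·7² + 28)/(2·6) ≡ 1/12. 12⁻¹ ≡ 17 (mod 29) since 12·17 = 204 ≡ 1, so λ ≡ 1·17 ≡ 17.
  x = λ² - 7 - 7 = 289 - 14 ≡ 14; y = λ·(7 - 14) - 6 ≡ 20. → (14, 20)
3Q: (14, 20) + (7, 6). λ = (6 - 20)/(7 - 14) ≡ 15/22 mod 29. 22⁻¹ ≡ 4 (mod 29) since 22·4 = 88 ≡ 1, so λ ≡ 2.
  x = λ² - 14 - 7 = 4 - 21 ≡ 12; y = λ·(14 - 12) - 20 ≡ 13. → (12, 13)
4Q: (12, 13) + (7, 6). λ = (6 - 13)/(7 - 12) ≡ 22/24 mod 29. 24⁻¹ ≡ 23 (mod 29), so λ ≡ 13.
  x = λ² - 12 - 7 = 169 - 19 ≡ 5; y = λ·(12 - 5) - 13 ≡ 20. → (5, 20)
5Q: (5, 20) + (7, 6). λ = (6 - 20)/(7 - 5) ≡ 15/2 mod 29. 2⁻¹ ≡ 15 (mod 29) since 2·15 = 30 ≡ 1, so λ ≡ 22.
  x = λ² - 5 - 7 = 484 - 12 ≡ 8; y = λ·(5 - 8) - 20 ≡ 1. → (8, 1)
6Q: (8, 1) + (7, 6). λ = (6 - 1)/(7 - 8) ≡ 5/28 mod 29. 28⁻¹ ≡ 28 (mod 29), so λ ≡ 24.
  x = λ² - 8 - 7 = 576 - 15 ≡ 10; y = λ·(8 - 10) - 1 ≡ 9. → (10, 9)
7Q: (10, 9) + (7, 6). λ = (6 - 9)/(7 - 10) ≡ 26/26 mod 29. 26⁻¹ ≡ 19 (mod 29), so λ ≡ 1.
  x = λ² - 10 - 7 = 1 - 17 ≡ 13; y = λ·(10 - 13) - 9 ≡ 17. → (13, 17)

(13, 17)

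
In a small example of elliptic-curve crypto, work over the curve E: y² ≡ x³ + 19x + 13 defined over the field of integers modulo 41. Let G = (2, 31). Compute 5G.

Double-and-add on 5 = (101)₂. Start with G = (2, 31) for the leading 1-bit.
double: tangent at (2, 31): λ = (3·2² + 19)/(2·31) ≡ 31/21. 21⁻¹ ≡ 2 (mod 41), so λ ≡ 31·2 ≡ 21.
  x = λ² - 2 - 2 = 441 - 4 ≡ 27; y = λ·(2 - 27) - 31 ≡ 18. → (27, 18)
double: tangent at (27, 18): λ = (3·27² + 19)/(2·18) ≡ 33/36. 36⁻¹ ≡ 8 (mod 41), so λ ≡ 33·8 ≡ 18.
  x = λ² - 27 - 27 = 324 - 54 ≡ 24; y = λ·(27 - 24) - 18 ≡ 36. → (24, 36)
add G: (24, 36) + (2, 31). λ = (31 - 36)/(2 - 24) ≡ 36/19 mod 41. 19⁻¹ ≡ 13 (mod 41) since 19·13 = 247 ≡ 1, so λ ≡ 17.
  x = λ² - 24 - 2 = 289 - 26 ≡ 17; y = λ·(24 - 17) - 36 ≡ 1. → (17, 1)

(17, 1)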